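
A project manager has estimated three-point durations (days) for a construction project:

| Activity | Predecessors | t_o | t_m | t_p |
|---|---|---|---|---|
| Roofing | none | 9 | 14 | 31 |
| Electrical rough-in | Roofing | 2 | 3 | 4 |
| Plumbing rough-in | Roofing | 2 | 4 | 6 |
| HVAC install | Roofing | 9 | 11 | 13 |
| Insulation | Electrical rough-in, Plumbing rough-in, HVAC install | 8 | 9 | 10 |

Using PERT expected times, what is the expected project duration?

36 days

te_Roofing = (9 + 4·14 + 31)/6 = 96/6 = 16
te_Electrical rough-in = (2 + 4·3 + 4)/6 = 18/6 = 3
te_Plumbing rough-in = (2 + 4·4 + 6)/6 = 24/6 = 4
te_HVAC install = (9 + 4·11 + 13)/6 = 66/6 = 11
te_Insulation = (8 + 4·9 + 10)/6 = 54/6 = 9

Forward pass:
ES_Roofing = 0; EF_Roofing = 16
ES_Electrical rough-in = 16; EF_Electrical rough-in = 16+3 = 19
ES_Plumbing rough-in = 16; EF_Plumbing rough-in = 16+4 = 20
ES_HVAC install = 16; EF_HVAC install = 16+11 = 27
ES_Insulation = max(EF_Electrical rough-in=19, EF_Plumbing rough-in=20, EF_HVAC install=27) = 27; EF_Insulation = 27+9 = 36
Expected project duration μ = 36 days. Critical path: Roofing → HVAC install → Insulation.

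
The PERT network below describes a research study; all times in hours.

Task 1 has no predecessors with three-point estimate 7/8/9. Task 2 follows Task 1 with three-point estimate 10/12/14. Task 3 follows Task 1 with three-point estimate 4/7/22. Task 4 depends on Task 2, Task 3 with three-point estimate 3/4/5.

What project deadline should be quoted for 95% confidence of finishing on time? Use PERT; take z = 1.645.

25.3 hours

te_Task 1 = (7 + 4·8 + 9)/6 = 48/6 = 8; σ²_Task 1 = ((9−7)/6)² = 0.111
te_Task 2 = (10 + 4·12 + 14)/6 = 72/6 = 12; σ²_Task 2 = ((14−10)/6)² = 0.444
te_Task 3 = (4 + 4·7 + 22)/6 = 54/6 = 9; σ²_Task 3 = ((22−4)/6)² = 9.000
te_Task 4 = (3 + 4·4 + 5)/6 = 24/6 = 4; σ²_Task 4 = ((5−3)/6)² = 0.111

Forward pass:
ES_Task 1 = 0; EF_Task 1 = 8
ES_Task 2 = 8; EF_Task 2 = 8+12 = 20
ES_Task 3 = 8; EF_Task 3 = 8+9 = 17
ES_Task 4 = max(EF_Task 2=20, EF_Task 3=17) = 20; EF_Task 4 = 20+4 = 24
Expected project duration μ = 24 hours. Critical path: Task 1 → Task 2 → Task 4.

Variance along critical path = 0.111 + 0.444 + 0.111 = 0.667; σ = 0.816 hours.
D = μ + z·σ = 24 + 1.645·0.816 = 25.3 hours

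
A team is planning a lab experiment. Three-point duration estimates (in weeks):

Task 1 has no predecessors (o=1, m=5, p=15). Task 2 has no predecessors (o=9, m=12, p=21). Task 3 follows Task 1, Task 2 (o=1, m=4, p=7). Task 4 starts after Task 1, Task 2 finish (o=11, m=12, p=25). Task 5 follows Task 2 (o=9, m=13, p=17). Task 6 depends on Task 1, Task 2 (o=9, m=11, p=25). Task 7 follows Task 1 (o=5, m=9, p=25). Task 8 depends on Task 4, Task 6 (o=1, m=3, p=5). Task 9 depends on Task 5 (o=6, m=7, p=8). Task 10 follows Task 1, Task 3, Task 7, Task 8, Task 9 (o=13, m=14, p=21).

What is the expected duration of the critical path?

te_Task 1 = (1 + 4·5 + 15)/6 = 36/6 = 6
te_Task 2 = (9 + 4·12 + 21)/6 = 78/6 = 13
te_Task 3 = (1 + 4·4 + 7)/6 = 24/6 = 4
te_Task 4 = (11 + 4·12 + 25)/6 = 84/6 = 14
te_Task 5 = (9 + 4·13 + 17)/6 = 78/6 = 13
te_Task 6 = (9 + 4·11 + 25)/6 = 78/6 = 13
te_Task 7 = (5 + 4·9 + 25)/6 = 66/6 = 11
te_Task 8 = (1 + 4·3 + 5)/6 = 18/6 = 3
te_Task 9 = (6 + 4·7 + 8)/6 = 42/6 = 7
te_Task 10 = (13 + 4·14 + 21)/6 = 90/6 = 15

Forward pass:
ES_Task 1 = 0; EF_Task 1 = 6
ES_Task 2 = 0; EF_Task 2 = 13
ES_Task 3 = max(EF_Task 1=6, EF_Task 2=13) = 13; EF_Task 3 = 13+4 = 17
ES_Task 4 = max(EF_Task 1=6, EF_Task 2=13) = 13; EF_Task 4 = 13+14 = 27
ES_Task 5 = 13; EF_Task 5 = 13+13 = 26
ES_Task 6 = max(EF_Task 1=6, EF_Task 2=13) = 13; EF_Task 6 = 13+13 = 26
ES_Task 7 = 6; EF_Task 7 = 6+11 = 17
ES_Task 8 = max(EF_Task 4=27, EF_Task 6=26) = 27; EF_Task 8 = 27+3 = 30
ES_Task 9 = 26; EF_Task 9 = 26+7 = 33
ES_Task 10 = max(EF_Task 1=6, EF_Task 3=17, EF_Task 7=17, EF_Task 8=30, EF_Task 9=33) = 33; EF_Task 10 = 33+15 = 48
Expected project duration μ = 48 weeks. Critical path: Task 2 → Task 5 → Task 9 → Task 10.

48 weeks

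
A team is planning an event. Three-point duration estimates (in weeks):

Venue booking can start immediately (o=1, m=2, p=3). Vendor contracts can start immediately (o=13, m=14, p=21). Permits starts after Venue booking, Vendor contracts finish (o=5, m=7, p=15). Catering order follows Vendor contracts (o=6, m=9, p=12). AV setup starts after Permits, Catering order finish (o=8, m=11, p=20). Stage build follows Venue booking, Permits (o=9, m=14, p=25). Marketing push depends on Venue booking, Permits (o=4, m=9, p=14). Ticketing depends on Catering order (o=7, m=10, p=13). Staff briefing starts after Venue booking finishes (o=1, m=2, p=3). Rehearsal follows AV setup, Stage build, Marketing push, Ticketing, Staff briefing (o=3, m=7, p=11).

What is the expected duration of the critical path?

45 weeks

te_Venue booking = (1 + 4·2 + 3)/6 = 12/6 = 2
te_Vendor contracts = (13 + 4·14 + 21)/6 = 90/6 = 15
te_Permits = (5 + 4·7 + 15)/6 = 48/6 = 8
te_Catering order = (6 + 4·9 + 12)/6 = 54/6 = 9
te_AV setup = (8 + 4·11 + 20)/6 = 72/6 = 12
te_Stage build = (9 + 4·14 + 25)/6 = 90/6 = 15
te_Marketing push = (4 + 4·9 + 14)/6 = 54/6 = 9
te_Ticketing = (7 + 4·10 + 13)/6 = 60/6 = 10
te_Staff briefing = (1 + 4·2 + 3)/6 = 12/6 = 2
te_Rehearsal = (3 + 4·7 + 11)/6 = 42/6 = 7

Forward pass:
ES_Venue booking = 0; EF_Venue booking = 2
ES_Vendor contracts = 0; EF_Vendor contracts = 15
ES_Permits = max(EF_Venue booking=2, EF_Vendor contracts=15) = 15; EF_Permits = 15+8 = 23
ES_Catering order = 15; EF_Catering order = 15+9 = 24
ES_AV setup = max(EF_Permits=23, EF_Catering order=24) = 24; EF_AV setup = 24+12 = 36
ES_Stage build = max(EF_Venue booking=2, EF_Permits=23) = 23; EF_Stage build = 23+15 = 38
ES_Marketing push = max(EF_Venue booking=2, EF_Permits=23) = 23; EF_Marketing push = 23+9 = 32
ES_Ticketing = 24; EF_Ticketing = 24+10 = 34
ES_Staff briefing = 2; EF_Staff briefing = 2+2 = 4
ES_Rehearsal = max(EF_AV setup=36, EF_Stage build=38, EF_Marketing push=32, EF_Ticketing=34, EF_Staff briefing=4) = 38; EF_Rehearsal = 38+7 = 45
Expected project duration μ = 45 weeks. Critical path: Vendor contracts → Permits → Stage build → Rehearsal.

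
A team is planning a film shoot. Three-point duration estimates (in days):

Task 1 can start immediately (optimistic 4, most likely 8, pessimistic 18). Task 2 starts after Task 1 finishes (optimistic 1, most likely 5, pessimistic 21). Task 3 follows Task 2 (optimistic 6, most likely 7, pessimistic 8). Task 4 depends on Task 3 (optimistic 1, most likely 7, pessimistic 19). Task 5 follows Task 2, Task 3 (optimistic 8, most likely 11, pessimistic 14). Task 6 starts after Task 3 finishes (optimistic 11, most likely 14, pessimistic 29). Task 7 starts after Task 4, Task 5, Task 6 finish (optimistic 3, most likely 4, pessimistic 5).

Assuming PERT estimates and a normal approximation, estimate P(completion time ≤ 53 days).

0.976

te_Task 1 = (4 + 4·8 + 18)/6 = 54/6 = 9; σ²_Task 1 = ((18−4)/6)² = 5.444
te_Task 2 = (1 + 4·5 + 21)/6 = 42/6 = 7; σ²_Task 2 = ((21−1)/6)² = 11.111
te_Task 3 = (6 + 4·7 + 8)/6 = 42/6 = 7; σ²_Task 3 = ((8−6)/6)² = 0.111
te_Task 4 = (1 + 4·7 + 19)/6 = 48/6 = 8; σ²_Task 4 = ((19−1)/6)² = 9.000
te_Task 5 = (8 + 4·11 + 14)/6 = 66/6 = 11; σ²_Task 5 = ((14−8)/6)² = 1.000
te_Task 6 = (11 + 4·14 + 29)/6 = 96/6 = 16; σ²_Task 6 = ((29−11)/6)² = 9.000
te_Task 7 = (3 + 4·4 + 5)/6 = 24/6 = 4; σ²_Task 7 = ((5−3)/6)² = 0.111

Forward pass:
ES_Task 1 = 0; EF_Task 1 = 9
ES_Task 2 = 9; EF_Task 2 = 9+7 = 16
ES_Task 3 = 16; EF_Task 3 = 16+7 = 23
ES_Task 4 = 23; EF_Task 4 = 23+8 = 31
ES_Task 5 = max(EF_Task 2=16, EF_Task 3=23) = 23; EF_Task 5 = 23+11 = 34
ES_Task 6 = 23; EF_Task 6 = 23+16 = 39
ES_Task 7 = max(EF_Task 4=31, EF_Task 5=34, EF_Task 6=39) = 39; EF_Task 7 = 39+4 = 43
Expected project duration μ = 43 days. Critical path: Task 1 → Task 2 → Task 3 → Task 6 → Task 7.

Variance along critical path = 5.444 + 11.111 + 0.111 + 9.000 + 0.111 = 25.778; σ = √25.778 = 5.077 days.
Z = (53 − 43) / 5.077 = 1.970
P(T ≤ 53) = Φ(1.970) ≈ 0.976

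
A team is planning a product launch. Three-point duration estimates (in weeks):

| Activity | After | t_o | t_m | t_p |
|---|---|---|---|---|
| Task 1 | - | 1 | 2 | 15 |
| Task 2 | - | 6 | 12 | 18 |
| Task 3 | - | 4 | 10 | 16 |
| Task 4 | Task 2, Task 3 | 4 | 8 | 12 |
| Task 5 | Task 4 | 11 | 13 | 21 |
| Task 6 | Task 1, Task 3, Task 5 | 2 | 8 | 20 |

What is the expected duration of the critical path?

te_Task 1 = (1 + 4·2 + 15)/6 = 24/6 = 4
te_Task 2 = (6 + 4·12 + 18)/6 = 72/6 = 12
te_Task 3 = (4 + 4·10 + 16)/6 = 60/6 = 10
te_Task 4 = (4 + 4·8 + 12)/6 = 48/6 = 8
te_Task 5 = (11 + 4·13 + 21)/6 = 84/6 = 14
te_Task 6 = (2 + 4·8 + 20)/6 = 54/6 = 9

Forward pass:
ES_Task 1 = 0; EF_Task 1 = 4
ES_Task 2 = 0; EF_Task 2 = 12
ES_Task 3 = 0; EF_Task 3 = 10
ES_Task 4 = max(EF_Task 2=12, EF_Task 3=10) = 12; EF_Task 4 = 12+8 = 20
ES_Task 5 = 20; EF_Task 5 = 20+14 = 34
ES_Task 6 = max(EF_Task 1=4, EF_Task 3=10, EF_Task 5=34) = 34; EF_Task 6 = 34+9 = 43
Expected project duration μ = 43 weeks. Critical path: Task 2 → Task 4 → Task 5 → Task 6.

43 weeks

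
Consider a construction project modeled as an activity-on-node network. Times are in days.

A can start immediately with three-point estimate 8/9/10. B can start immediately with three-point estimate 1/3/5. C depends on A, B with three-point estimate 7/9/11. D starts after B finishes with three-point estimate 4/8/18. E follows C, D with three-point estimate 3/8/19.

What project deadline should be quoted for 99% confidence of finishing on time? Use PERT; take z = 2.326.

te_A = (8 + 4·9 + 10)/6 = 54/6 = 9; σ²_A = ((10−8)/6)² = 0.111
te_B = (1 + 4·3 + 5)/6 = 18/6 = 3; σ²_B = ((5−1)/6)² = 0.444
te_C = (7 + 4·9 + 11)/6 = 54/6 = 9; σ²_C = ((11−7)/6)² = 0.444
te_D = (4 + 4·8 + 18)/6 = 54/6 = 9; σ²_D = ((18−4)/6)² = 5.444
te_E = (3 + 4·8 + 19)/6 = 54/6 = 9; σ²_E = ((19−3)/6)² = 7.111

Forward pass:
ES_A = 0; EF_A = 9
ES_B = 0; EF_B = 3
ES_C = max(EF_A=9, EF_B=3) = 9; EF_C = 9+9 = 18
ES_D = 3; EF_D = 3+9 = 12
ES_E = max(EF_C=18, EF_D=12) = 18; EF_E = 18+9 = 27
Expected project duration μ = 27 days. Critical path: A → C → E.

Variance along critical path = 0.111 + 0.444 + 7.111 = 7.667; σ = 2.769 days.
D = μ + z·σ = 27 + 2.326·2.769 = 33.4 days

33.4 days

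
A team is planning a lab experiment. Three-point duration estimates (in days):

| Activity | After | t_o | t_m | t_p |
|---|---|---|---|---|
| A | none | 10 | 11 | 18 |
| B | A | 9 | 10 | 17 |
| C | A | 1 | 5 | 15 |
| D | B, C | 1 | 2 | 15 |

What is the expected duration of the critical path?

te_A = (10 + 4·11 + 18)/6 = 72/6 = 12
te_B = (9 + 4·10 + 17)/6 = 66/6 = 11
te_C = (1 + 4·5 + 15)/6 = 36/6 = 6
te_D = (1 + 4·2 + 15)/6 = 24/6 = 4

Forward pass:
ES_A = 0; EF_A = 12
ES_B = 12; EF_B = 12+11 = 23
ES_C = 12; EF_C = 12+6 = 18
ES_D = max(EF_B=23, EF_C=18) = 23; EF_D = 23+4 = 27
Expected project duration μ = 27 days. Critical path: A → B → D.

27 days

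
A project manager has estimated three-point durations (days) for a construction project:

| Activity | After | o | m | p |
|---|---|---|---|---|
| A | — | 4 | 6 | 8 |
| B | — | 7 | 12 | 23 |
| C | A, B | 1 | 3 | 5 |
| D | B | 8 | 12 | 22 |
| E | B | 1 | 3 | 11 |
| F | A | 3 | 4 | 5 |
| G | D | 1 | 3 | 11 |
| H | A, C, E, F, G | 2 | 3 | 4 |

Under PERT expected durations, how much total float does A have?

20 days

te_A = (4 + 4·6 + 8)/6 = 36/6 = 6
te_B = (7 + 4·12 + 23)/6 = 78/6 = 13
te_C = (1 + 4·3 + 5)/6 = 18/6 = 3
te_D = (8 + 4·12 + 22)/6 = 78/6 = 13
te_E = (1 + 4·3 + 11)/6 = 24/6 = 4
te_F = (3 + 4·4 + 5)/6 = 24/6 = 4
te_G = (1 + 4·3 + 11)/6 = 24/6 = 4
te_H = (2 + 4·3 + 4)/6 = 18/6 = 3

Forward pass:
ES_A = 0; EF_A = 6
ES_B = 0; EF_B = 13
ES_C = max(EF_A=6, EF_B=13) = 13; EF_C = 13+3 = 16
ES_D = 13; EF_D = 13+13 = 26
ES_E = 13; EF_E = 13+4 = 17
ES_F = 6; EF_F = 6+4 = 10
ES_G = 26; EF_G = 26+4 = 30
ES_H = max(EF_A=6, EF_C=16, EF_E=17, EF_F=10, EF_G=30) = 30; EF_H = 30+3 = 33
Expected project duration μ = 33 days. Critical path: B → D → G → H.

Backward pass:
LF_H = 33; LS_H = 33−3 = 30
LF_G = LS_H = 30; LS_G = 30−4 = 26
LF_F = LS_H = 30; LS_F = 30−4 = 26
LF_E = LS_H = 30; LS_E = 30−4 = 26
LF_D = LS_G = 26; LS_D = 26−13 = 13
LF_C = LS_H = 30; LS_C = 30−3 = 27
LF_B = min(LS_C=27, LS_D=13, LS_E=26) = 13; LS_B = 13−13 = 0
LF_A = min(LS_C=27, LS_F=26, LS_H=30) = 26; LS_A = 26−6 = 20
Slack_A = LS_A − ES_A = 20 − 0 = 20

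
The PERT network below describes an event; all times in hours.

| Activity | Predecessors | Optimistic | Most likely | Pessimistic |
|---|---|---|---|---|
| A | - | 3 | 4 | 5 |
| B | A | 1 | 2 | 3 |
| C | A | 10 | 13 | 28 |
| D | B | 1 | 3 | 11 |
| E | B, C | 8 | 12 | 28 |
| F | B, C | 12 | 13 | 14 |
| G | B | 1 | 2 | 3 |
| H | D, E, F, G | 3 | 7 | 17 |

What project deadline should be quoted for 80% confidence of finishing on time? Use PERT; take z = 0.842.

te_A = (3 + 4·4 + 5)/6 = 24/6 = 4; σ²_A = ((5−3)/6)² = 0.111
te_B = (1 + 4·2 + 3)/6 = 12/6 = 2; σ²_B = ((3−1)/6)² = 0.111
te_C = (10 + 4·13 + 28)/6 = 90/6 = 15; σ²_C = ((28−10)/6)² = 9.000
te_D = (1 + 4·3 + 11)/6 = 24/6 = 4; σ²_D = ((11−1)/6)² = 2.778
te_E = (8 + 4·12 + 28)/6 = 84/6 = 14; σ²_E = ((28−8)/6)² = 11.111
te_F = (12 + 4·13 + 14)/6 = 78/6 = 13; σ²_F = ((14−12)/6)² = 0.111
te_G = (1 + 4·2 + 3)/6 = 12/6 = 2; σ²_G = ((3−1)/6)² = 0.111
te_H = (3 + 4·7 + 17)/6 = 48/6 = 8; σ²_H = ((17−3)/6)² = 5.444

Forward pass:
ES_A = 0; EF_A = 4
ES_B = 4; EF_B = 4+2 = 6
ES_C = 4; EF_C = 4+15 = 19
ES_D = 6; EF_D = 6+4 = 10
ES_E = max(EF_B=6, EF_C=19) = 19; EF_E = 19+14 = 33
ES_F = max(EF_B=6, EF_C=19) = 19; EF_F = 19+13 = 32
ES_G = 6; EF_G = 6+2 = 8
ES_H = max(EF_D=10, EF_E=33, EF_F=32, EF_G=8) = 33; EF_H = 33+8 = 41
Expected project duration μ = 41 hours. Critical path: A → C → E → H.

Variance along critical path = 0.111 + 9.000 + 11.111 + 5.444 = 25.667; σ = 5.066 hours.
D = μ + z·σ = 41 + 0.842·5.066 = 45.3 hours

45.3 hours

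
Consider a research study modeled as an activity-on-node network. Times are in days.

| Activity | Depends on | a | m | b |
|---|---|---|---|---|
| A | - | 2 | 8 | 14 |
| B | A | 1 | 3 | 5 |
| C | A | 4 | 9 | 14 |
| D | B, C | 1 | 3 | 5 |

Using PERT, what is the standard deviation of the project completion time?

2.69 days

te_A = (2 + 4·8 + 14)/6 = 48/6 = 8; σ²_A = ((14−2)/6)² = 4.000
te_B = (1 + 4·3 + 5)/6 = 18/6 = 3; σ²_B = ((5−1)/6)² = 0.444
te_C = (4 + 4·9 + 14)/6 = 54/6 = 9; σ²_C = ((14−4)/6)² = 2.778
te_D = (1 + 4·3 + 5)/6 = 18/6 = 3; σ²_D = ((5−1)/6)² = 0.444

Forward pass:
ES_A = 0; EF_A = 8
ES_B = 8; EF_B = 8+3 = 11
ES_C = 8; EF_C = 8+9 = 17
ES_D = max(EF_B=11, EF_C=17) = 17; EF_D = 17+3 = 20
Expected project duration μ = 20 days. Critical path: A → C → D.

Variance along critical path = 4.000 + 2.778 + 0.444 = 7.222
σ = √7.222 = 2.687 days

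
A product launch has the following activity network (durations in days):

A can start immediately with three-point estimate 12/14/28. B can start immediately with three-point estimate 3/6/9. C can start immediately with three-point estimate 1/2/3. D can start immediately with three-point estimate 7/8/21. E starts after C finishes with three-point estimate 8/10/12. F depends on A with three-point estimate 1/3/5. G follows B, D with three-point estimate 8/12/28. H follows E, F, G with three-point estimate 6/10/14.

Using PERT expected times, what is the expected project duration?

te_A = (12 + 4·14 + 28)/6 = 96/6 = 16
te_B = (3 + 4·6 + 9)/6 = 36/6 = 6
te_C = (1 + 4·2 + 3)/6 = 12/6 = 2
te_D = (7 + 4·8 + 21)/6 = 60/6 = 10
te_E = (8 + 4·10 + 12)/6 = 60/6 = 10
te_F = (1 + 4·3 + 5)/6 = 18/6 = 3
te_G = (8 + 4·12 + 28)/6 = 84/6 = 14
te_H = (6 + 4·10 + 14)/6 = 60/6 = 10

Forward pass:
ES_A = 0; EF_A = 16
ES_B = 0; EF_B = 6
ES_C = 0; EF_C = 2
ES_D = 0; EF_D = 10
ES_E = 2; EF_E = 2+10 = 12
ES_F = 16; EF_F = 16+3 = 19
ES_G = max(EF_B=6, EF_D=10) = 10; EF_G = 10+14 = 24
ES_H = max(EF_E=12, EF_F=19, EF_G=24) = 24; EF_H = 24+10 = 34
Expected project duration μ = 34 days. Critical path: D → G → H.

34 days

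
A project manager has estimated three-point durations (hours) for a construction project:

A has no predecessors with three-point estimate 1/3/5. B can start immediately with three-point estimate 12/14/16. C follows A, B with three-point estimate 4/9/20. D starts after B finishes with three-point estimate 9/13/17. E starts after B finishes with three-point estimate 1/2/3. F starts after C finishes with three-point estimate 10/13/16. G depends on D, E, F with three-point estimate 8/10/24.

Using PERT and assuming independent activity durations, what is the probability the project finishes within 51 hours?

0.693

te_A = (1 + 4·3 + 5)/6 = 18/6 = 3; σ²_A = ((5−1)/6)² = 0.444
te_B = (12 + 4·14 + 16)/6 = 84/6 = 14; σ²_B = ((16−12)/6)² = 0.444
te_C = (4 + 4·9 + 20)/6 = 60/6 = 10; σ²_C = ((20−4)/6)² = 7.111
te_D = (9 + 4·13 + 17)/6 = 78/6 = 13; σ²_D = ((17−9)/6)² = 1.778
te_E = (1 + 4·2 + 3)/6 = 12/6 = 2; σ²_E = ((3−1)/6)² = 0.111
te_F = (10 + 4·13 + 16)/6 = 78/6 = 13; σ²_F = ((16−10)/6)² = 1.000
te_G = (8 + 4·10 + 24)/6 = 72/6 = 12; σ²_G = ((24−8)/6)² = 7.111

Forward pass:
ES_A = 0; EF_A = 3
ES_B = 0; EF_B = 14
ES_C = max(EF_A=3, EF_B=14) = 14; EF_C = 14+10 = 24
ES_D = 14; EF_D = 14+13 = 27
ES_E = 14; EF_E = 14+2 = 16
ES_F = 24; EF_F = 24+13 = 37
ES_G = max(EF_D=27, EF_E=16, EF_F=37) = 37; EF_G = 37+12 = 49
Expected project duration μ = 49 hours. Critical path: B → C → F → G.

Variance along critical path = 0.444 + 7.111 + 1.000 + 7.111 = 15.667; σ = √15.667 = 3.958 hours.
Z = (51 − 49) / 3.958 = 0.505
P(T ≤ 51) = Φ(0.505) ≈ 0.693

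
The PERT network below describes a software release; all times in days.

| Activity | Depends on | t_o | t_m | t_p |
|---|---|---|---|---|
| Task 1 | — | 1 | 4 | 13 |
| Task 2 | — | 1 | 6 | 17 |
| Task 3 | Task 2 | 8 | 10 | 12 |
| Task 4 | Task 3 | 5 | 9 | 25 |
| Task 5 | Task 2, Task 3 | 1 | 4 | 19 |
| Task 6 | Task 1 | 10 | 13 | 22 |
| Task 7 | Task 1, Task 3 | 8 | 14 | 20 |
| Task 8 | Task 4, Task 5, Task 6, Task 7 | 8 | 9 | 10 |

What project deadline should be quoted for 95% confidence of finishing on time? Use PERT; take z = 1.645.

te_Task 1 = (1 + 4·4 + 13)/6 = 30/6 = 5; σ²_Task 1 = ((13−1)/6)² = 4.000
te_Task 2 = (1 + 4·6 + 17)/6 = 42/6 = 7; σ²_Task 2 = ((17−1)/6)² = 7.111
te_Task 3 = (8 + 4·10 + 12)/6 = 60/6 = 10; σ²_Task 3 = ((12−8)/6)² = 0.444
te_Task 4 = (5 + 4·9 + 25)/6 = 66/6 = 11; σ²_Task 4 = ((25−5)/6)² = 11.111
te_Task 5 = (1 + 4·4 + 19)/6 = 36/6 = 6; σ²_Task 5 = ((19−1)/6)² = 9.000
te_Task 6 = (10 + 4·13 + 22)/6 = 84/6 = 14; σ²_Task 6 = ((22−10)/6)² = 4.000
te_Task 7 = (8 + 4·14 + 20)/6 = 84/6 = 14; σ²_Task 7 = ((20−8)/6)² = 4.000
te_Task 8 = (8 + 4·9 + 10)/6 = 54/6 = 9; σ²_Task 8 = ((10−8)/6)² = 0.111

Forward pass:
ES_Task 1 = 0; EF_Task 1 = 5
ES_Task 2 = 0; EF_Task 2 = 7
ES_Task 3 = 7; EF_Task 3 = 7+10 = 17
ES_Task 4 = 17; EF_Task 4 = 17+11 = 28
ES_Task 5 = max(EF_Task 2=7, EF_Task 3=17) = 17; EF_Task 5 = 17+6 = 23
ES_Task 6 = 5; EF_Task 6 = 5+14 = 19
ES_Task 7 = max(EF_Task 1=5, EF_Task 3=17) = 17; EF_Task 7 = 17+14 = 31
ES_Task 8 = max(EF_Task 4=28, EF_Task 5=23, EF_Task 6=19, EF_Task 7=31) = 31; EF_Task 8 = 31+9 = 40
Expected project duration μ = 40 days. Critical path: Task 2 → Task 3 → Task 7 → Task 8.

Variance along critical path = 7.111 + 0.444 + 4.000 + 0.111 = 11.667; σ = 3.416 days.
D = μ + z·σ = 40 + 1.645·3.416 = 45.6 days

45.6 days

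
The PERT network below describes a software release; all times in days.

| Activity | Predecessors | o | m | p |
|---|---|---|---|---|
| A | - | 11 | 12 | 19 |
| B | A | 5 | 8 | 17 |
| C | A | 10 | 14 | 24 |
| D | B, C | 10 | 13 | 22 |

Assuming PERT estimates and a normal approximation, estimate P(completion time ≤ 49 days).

te_A = (11 + 4·12 + 19)/6 = 78/6 = 13; σ²_A = ((19−11)/6)² = 1.778
te_B = (5 + 4·8 + 17)/6 = 54/6 = 9; σ²_B = ((17−5)/6)² = 4.000
te_C = (10 + 4·14 + 24)/6 = 90/6 = 15; σ²_C = ((24−10)/6)² = 5.444
te_D = (10 + 4·13 + 22)/6 = 84/6 = 14; σ²_D = ((22−10)/6)² = 4.000

Forward pass:
ES_A = 0; EF_A = 13
ES_B = 13; EF_B = 13+9 = 22
ES_C = 13; EF_C = 13+15 = 28
ES_D = max(EF_B=22, EF_C=28) = 28; EF_D = 28+14 = 42
Expected project duration μ = 42 days. Critical path: A → C → D.

Variance along critical path = 1.778 + 5.444 + 4.000 = 11.222; σ = √11.222 = 3.350 days.
Z = (49 − 42) / 3.350 = 2.090
P(T ≤ 49) = Φ(2.090) ≈ 0.982

0.982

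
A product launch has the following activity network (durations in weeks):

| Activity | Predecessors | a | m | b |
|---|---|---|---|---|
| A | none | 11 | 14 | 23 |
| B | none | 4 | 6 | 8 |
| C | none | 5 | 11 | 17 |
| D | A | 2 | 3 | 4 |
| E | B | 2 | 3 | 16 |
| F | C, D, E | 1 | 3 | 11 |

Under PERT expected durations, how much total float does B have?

7 weeks

te_A = (11 + 4·14 + 23)/6 = 90/6 = 15
te_B = (4 + 4·6 + 8)/6 = 36/6 = 6
te_C = (5 + 4·11 + 17)/6 = 66/6 = 11
te_D = (2 + 4·3 + 4)/6 = 18/6 = 3
te_E = (2 + 4·3 + 16)/6 = 30/6 = 5
te_F = (1 + 4·3 + 11)/6 = 24/6 = 4

Forward pass:
ES_A = 0; EF_A = 15
ES_B = 0; EF_B = 6
ES_C = 0; EF_C = 11
ES_D = 15; EF_D = 15+3 = 18
ES_E = 6; EF_E = 6+5 = 11
ES_F = max(EF_C=11, EF_D=18, EF_E=11) = 18; EF_F = 18+4 = 22
Expected project duration μ = 22 weeks. Critical path: A → D → F.

Backward pass:
LF_F = 22; LS_F = 22−4 = 18
LF_E = LS_F = 18; LS_E = 18−5 = 13
LF_D = LS_F = 18; LS_D = 18−3 = 15
LF_C = LS_F = 18; LS_C = 18−11 = 7
LF_B = LS_E = 13; LS_B = 13−6 = 7
LF_A = LS_D = 15; LS_A = 15−15 = 0
Slack_B = LS_B − ES_B = 7 − 0 = 7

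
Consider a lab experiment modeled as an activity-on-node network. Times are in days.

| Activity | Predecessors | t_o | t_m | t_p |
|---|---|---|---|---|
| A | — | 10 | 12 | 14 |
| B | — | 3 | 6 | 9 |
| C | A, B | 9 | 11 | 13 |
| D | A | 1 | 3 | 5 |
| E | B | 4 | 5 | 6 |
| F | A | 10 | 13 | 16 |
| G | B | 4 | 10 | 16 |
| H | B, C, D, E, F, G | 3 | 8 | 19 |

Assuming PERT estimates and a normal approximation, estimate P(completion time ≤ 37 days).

te_A = (10 + 4·12 + 14)/6 = 72/6 = 12; σ²_A = ((14−10)/6)² = 0.444
te_B = (3 + 4·6 + 9)/6 = 36/6 = 6; σ²_B = ((9−3)/6)² = 1.000
te_C = (9 + 4·11 + 13)/6 = 66/6 = 11; σ²_C = ((13−9)/6)² = 0.444
te_D = (1 + 4·3 + 5)/6 = 18/6 = 3; σ²_D = ((5−1)/6)² = 0.444
te_E = (4 + 4·5 + 6)/6 = 30/6 = 5; σ²_E = ((6−4)/6)² = 0.111
te_F = (10 + 4·13 + 16)/6 = 78/6 = 13; σ²_F = ((16−10)/6)² = 1.000
te_G = (4 + 4·10 + 16)/6 = 60/6 = 10; σ²_G = ((16−4)/6)² = 4.000
te_H = (3 + 4·8 + 19)/6 = 54/6 = 9; σ²_H = ((19−3)/6)² = 7.111

Forward pass:
ES_A = 0; EF_A = 12
ES_B = 0; EF_B = 6
ES_C = max(EF_A=12, EF_B=6) = 12; EF_C = 12+11 = 23
ES_D = 12; EF_D = 12+3 = 15
ES_E = 6; EF_E = 6+5 = 11
ES_F = 12; EF_F = 12+13 = 25
ES_G = 6; EF_G = 6+10 = 16
ES_H = max(EF_B=6, EF_C=23, EF_D=15, EF_E=11, EF_F=25, EF_G=16) = 25; EF_H = 25+9 = 34
Expected project duration μ = 34 days. Critical path: A → F → H.

Variance along critical path = 0.444 + 1.000 + 7.111 = 8.556; σ = √8.556 = 2.925 days.
Z = (37 − 34) / 2.925 = 1.026
P(T ≤ 37) = Φ(1.026) ≈ 0.847

0.847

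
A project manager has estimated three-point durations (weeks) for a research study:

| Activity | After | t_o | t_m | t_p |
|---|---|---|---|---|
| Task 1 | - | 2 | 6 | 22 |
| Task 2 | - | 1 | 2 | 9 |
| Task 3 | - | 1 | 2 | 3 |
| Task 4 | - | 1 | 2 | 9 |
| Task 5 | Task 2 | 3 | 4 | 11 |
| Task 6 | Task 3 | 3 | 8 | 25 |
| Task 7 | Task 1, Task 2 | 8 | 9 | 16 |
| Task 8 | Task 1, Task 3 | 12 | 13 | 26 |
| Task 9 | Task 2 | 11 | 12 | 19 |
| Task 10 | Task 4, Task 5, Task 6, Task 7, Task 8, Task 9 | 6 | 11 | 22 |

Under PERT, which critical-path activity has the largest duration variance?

te_Task 1 = (2 + 4·6 + 22)/6 = 48/6 = 8; σ²_Task 1 = ((22−2)/6)² = 11.111
te_Task 2 = (1 + 4·2 + 9)/6 = 18/6 = 3; σ²_Task 2 = ((9−1)/6)² = 1.778
te_Task 3 = (1 + 4·2 + 3)/6 = 12/6 = 2; σ²_Task 3 = ((3−1)/6)² = 0.111
te_Task 4 = (1 + 4·2 + 9)/6 = 18/6 = 3; σ²_Task 4 = ((9−1)/6)² = 1.778
te_Task 5 = (3 + 4·4 + 11)/6 = 30/6 = 5; σ²_Task 5 = ((11−3)/6)² = 1.778
te_Task 6 = (3 + 4·8 + 25)/6 = 60/6 = 10; σ²_Task 6 = ((25−3)/6)² = 13.444
te_Task 7 = (8 + 4·9 + 16)/6 = 60/6 = 10; σ²_Task 7 = ((16−8)/6)² = 1.778
te_Task 8 = (12 + 4·13 + 26)/6 = 90/6 = 15; σ²_Task 8 = ((26−12)/6)² = 5.444
te_Task 9 = (11 + 4·12 + 19)/6 = 78/6 = 13; σ²_Task 9 = ((19−11)/6)² = 1.778
te_Task 10 = (6 + 4·11 + 22)/6 = 72/6 = 12; σ²_Task 10 = ((22−6)/6)² = 7.111

Forward pass:
ES_Task 1 = 0; EF_Task 1 = 8
ES_Task 2 = 0; EF_Task 2 = 3
ES_Task 3 = 0; EF_Task 3 = 2
ES_Task 4 = 0; EF_Task 4 = 3
ES_Task 5 = 3; EF_Task 5 = 3+5 = 8
ES_Task 6 = 2; EF_Task 6 = 2+10 = 12
ES_Task 7 = max(EF_Task 1=8, EF_Task 2=3) = 8; EF_Task 7 = 8+10 = 18
ES_Task 8 = max(EF_Task 1=8, EF_Task 3=2) = 8; EF_Task 8 = 8+15 = 23
ES_Task 9 = 3; EF_Task 9 = 3+13 = 16
ES_Task 10 = max(EF_Task 4=3, EF_Task 5=8, EF_Task 6=12, EF_Task 7=18, EF_Task 8=23, EF_Task 9=16) = 23; EF_Task 10 = 23+12 = 35
Expected project duration μ = 35 weeks. Critical path: Task 1 → Task 8 → Task 10.

Variances on critical path: σ²_Task 1=11.111, σ²_Task 8=5.444, σ²_Task 10=7.111.
Largest is σ²_Task 1 = 11.111.

Task 1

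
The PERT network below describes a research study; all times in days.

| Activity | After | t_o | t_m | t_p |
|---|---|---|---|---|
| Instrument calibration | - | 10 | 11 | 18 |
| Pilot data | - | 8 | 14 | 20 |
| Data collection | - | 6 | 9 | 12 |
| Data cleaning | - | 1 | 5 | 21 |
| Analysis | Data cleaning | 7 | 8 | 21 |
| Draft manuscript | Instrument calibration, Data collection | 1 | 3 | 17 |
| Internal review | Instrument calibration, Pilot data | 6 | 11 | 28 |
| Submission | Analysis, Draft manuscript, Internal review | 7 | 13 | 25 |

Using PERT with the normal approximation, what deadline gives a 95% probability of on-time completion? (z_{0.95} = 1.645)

49.5 days

te_Instrument calibration = (10 + 4·11 + 18)/6 = 72/6 = 12; σ²_Instrument calibration = ((18−10)/6)² = 1.778
te_Pilot data = (8 + 4·14 + 20)/6 = 84/6 = 14; σ²_Pilot data = ((20−8)/6)² = 4.000
te_Data collection = (6 + 4·9 + 12)/6 = 54/6 = 9; σ²_Data collection = ((12−6)/6)² = 1.000
te_Data cleaning = (1 + 4·5 + 21)/6 = 42/6 = 7; σ²_Data cleaning = ((21−1)/6)² = 11.111
te_Analysis = (7 + 4·8 + 21)/6 = 60/6 = 10; σ²_Analysis = ((21−7)/6)² = 5.444
te_Draft manuscript = (1 + 4·3 + 17)/6 = 30/6 = 5; σ²_Draft manuscript = ((17−1)/6)² = 7.111
te_Internal review = (6 + 4·11 + 28)/6 = 78/6 = 13; σ²_Internal review = ((28−6)/6)² = 13.444
te_Submission = (7 + 4·13 + 25)/6 = 84/6 = 14; σ²_Submission = ((25−7)/6)² = 9.000

Forward pass:
ES_Instrument calibration = 0; EF_Instrument calibration = 12
ES_Pilot data = 0; EF_Pilot data = 14
ES_Data collection = 0; EF_Data collection = 9
ES_Data cleaning = 0; EF_Data cleaning = 7
ES_Analysis = 7; EF_Analysis = 7+10 = 17
ES_Draft manuscript = max(EF_Instrument calibration=12, EF_Data collection=9) = 12; EF_Draft manuscript = 12+5 = 17
ES_Internal review = max(EF_Instrument calibration=12, EF_Pilot data=14) = 14; EF_Internal review = 14+13 = 27
ES_Submission = max(EF_Analysis=17, EF_Draft manuscript=17, EF_Internal review=27) = 27; EF_Submission = 27+14 = 41
Expected project duration μ = 41 days. Critical path: Pilot data → Internal review → Submission.

Variance along critical path = 4.000 + 13.444 + 9.000 = 26.444; σ = 5.142 days.
D = μ + z·σ = 41 + 1.645·5.142 = 49.5 days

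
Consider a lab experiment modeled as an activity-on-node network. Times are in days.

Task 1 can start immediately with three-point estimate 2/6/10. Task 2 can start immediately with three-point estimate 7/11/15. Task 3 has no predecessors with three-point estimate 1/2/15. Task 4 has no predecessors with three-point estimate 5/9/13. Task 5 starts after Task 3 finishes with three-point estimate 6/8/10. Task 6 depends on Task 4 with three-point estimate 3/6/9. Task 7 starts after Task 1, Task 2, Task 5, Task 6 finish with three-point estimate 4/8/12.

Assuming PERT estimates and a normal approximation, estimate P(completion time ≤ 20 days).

0.080

te_Task 1 = (2 + 4·6 + 10)/6 = 36/6 = 6; σ²_Task 1 = ((10−2)/6)² = 1.778
te_Task 2 = (7 + 4·11 + 15)/6 = 66/6 = 11; σ²_Task 2 = ((15−7)/6)² = 1.778
te_Task 3 = (1 + 4·2 + 15)/6 = 24/6 = 4; σ²_Task 3 = ((15−1)/6)² = 5.444
te_Task 4 = (5 + 4·9 + 13)/6 = 54/6 = 9; σ²_Task 4 = ((13−5)/6)² = 1.778
te_Task 5 = (6 + 4·8 + 10)/6 = 48/6 = 8; σ²_Task 5 = ((10−6)/6)² = 0.444
te_Task 6 = (3 + 4·6 + 9)/6 = 36/6 = 6; σ²_Task 6 = ((9−3)/6)² = 1.000
te_Task 7 = (4 + 4·8 + 12)/6 = 48/6 = 8; σ²_Task 7 = ((12−4)/6)² = 1.778

Forward pass:
ES_Task 1 = 0; EF_Task 1 = 6
ES_Task 2 = 0; EF_Task 2 = 11
ES_Task 3 = 0; EF_Task 3 = 4
ES_Task 4 = 0; EF_Task 4 = 9
ES_Task 5 = 4; EF_Task 5 = 4+8 = 12
ES_Task 6 = 9; EF_Task 6 = 9+6 = 15
ES_Task 7 = max(EF_Task 1=6, EF_Task 2=11, EF_Task 5=12, EF_Task 6=15) = 15; EF_Task 7 = 15+8 = 23
Expected project duration μ = 23 days. Critical path: Task 4 → Task 6 → Task 7.

Variance along critical path = 1.778 + 1.000 + 1.778 = 4.556; σ = √4.556 = 2.134 days.
Z = (20 − 23) / 2.134 = -1.406
P(T ≤ 20) = Φ(-1.406) ≈ 0.080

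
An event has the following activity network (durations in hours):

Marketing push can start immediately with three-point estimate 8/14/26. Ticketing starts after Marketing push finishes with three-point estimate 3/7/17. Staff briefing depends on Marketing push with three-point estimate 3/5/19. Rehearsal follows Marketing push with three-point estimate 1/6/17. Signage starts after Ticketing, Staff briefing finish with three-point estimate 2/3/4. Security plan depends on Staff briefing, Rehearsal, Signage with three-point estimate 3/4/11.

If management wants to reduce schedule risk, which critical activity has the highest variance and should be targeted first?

te_Marketing push = (8 + 4·14 + 26)/6 = 90/6 = 15; σ²_Marketing push = ((26−8)/6)² = 9.000
te_Ticketing = (3 + 4·7 + 17)/6 = 48/6 = 8; σ²_Ticketing = ((17−3)/6)² = 5.444
te_Staff briefing = (3 + 4·5 + 19)/6 = 42/6 = 7; σ²_Staff briefing = ((19−3)/6)² = 7.111
te_Rehearsal = (1 + 4·6 + 17)/6 = 42/6 = 7; σ²_Rehearsal = ((17−1)/6)² = 7.111
te_Signage = (2 + 4·3 + 4)/6 = 18/6 = 3; σ²_Signage = ((4−2)/6)² = 0.111
te_Security plan = (3 + 4·4 + 11)/6 = 30/6 = 5; σ²_Security plan = ((11−3)/6)² = 1.778

Forward pass:
ES_Marketing push = 0; EF_Marketing push = 15
ES_Ticketing = 15; EF_Ticketing = 15+8 = 23
ES_Staff briefing = 15; EF_Staff briefing = 15+7 = 22
ES_Rehearsal = 15; EF_Rehearsal = 15+7 = 22
ES_Signage = max(EF_Ticketing=23, EF_Staff briefing=22) = 23; EF_Signage = 23+3 = 26
ES_Security plan = max(EF_Staff briefing=22, EF_Rehearsal=22, EF_Signage=26) = 26; EF_Security plan = 26+5 = 31
Expected project duration μ = 31 hours. Critical path: Marketing push → Ticketing → Signage → Security plan.

Variances on critical path: σ²_Marketing push=9.000, σ²_Ticketing=5.444, σ²_Signage=0.111, σ²_Security plan=1.778.
Largest is σ²_Marketing push = 9.000.

Marketing push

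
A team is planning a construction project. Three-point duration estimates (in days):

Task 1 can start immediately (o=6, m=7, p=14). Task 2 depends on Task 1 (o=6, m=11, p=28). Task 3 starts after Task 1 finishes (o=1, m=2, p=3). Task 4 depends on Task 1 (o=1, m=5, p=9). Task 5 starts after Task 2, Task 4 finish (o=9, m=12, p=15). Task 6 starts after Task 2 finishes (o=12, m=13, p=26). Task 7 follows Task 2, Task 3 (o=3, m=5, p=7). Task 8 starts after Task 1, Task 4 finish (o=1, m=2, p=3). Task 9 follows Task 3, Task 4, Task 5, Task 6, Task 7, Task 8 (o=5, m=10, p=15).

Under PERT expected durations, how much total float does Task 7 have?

10 days

te_Task 1 = (6 + 4·7 + 14)/6 = 48/6 = 8
te_Task 2 = (6 + 4·11 + 28)/6 = 78/6 = 13
te_Task 3 = (1 + 4·2 + 3)/6 = 12/6 = 2
te_Task 4 = (1 + 4·5 + 9)/6 = 30/6 = 5
te_Task 5 = (9 + 4·12 + 15)/6 = 72/6 = 12
te_Task 6 = (12 + 4·13 + 26)/6 = 90/6 = 15
te_Task 7 = (3 + 4·5 + 7)/6 = 30/6 = 5
te_Task 8 = (1 + 4·2 + 3)/6 = 12/6 = 2
te_Task 9 = (5 + 4·10 + 15)/6 = 60/6 = 10

Forward pass:
ES_Task 1 = 0; EF_Task 1 = 8
ES_Task 2 = 8; EF_Task 2 = 8+13 = 21
ES_Task 3 = 8; EF_Task 3 = 8+2 = 10
ES_Task 4 = 8; EF_Task 4 = 8+5 = 13
ES_Task 5 = max(EF_Task 2=21, EF_Task 4=13) = 21; EF_Task 5 = 21+12 = 33
ES_Task 6 = 21; EF_Task 6 = 21+15 = 36
ES_Task 7 = max(EF_Task 2=21, EF_Task 3=10) = 21; EF_Task 7 = 21+5 = 26
ES_Task 8 = max(EF_Task 1=8, EF_Task 4=13) = 13; EF_Task 8 = 13+2 = 15
ES_Task 9 = max(EF_Task 3=10, EF_Task 4=13, EF_Task 5=33, EF_Task 6=36, EF_Task 7=26, EF_Task 8=15) = 36; EF_Task 9 = 36+10 = 46
Expected project duration μ = 46 days. Critical path: Task 1 → Task 2 → Task 6 → Task 9.

Backward pass:
LF_Task 9 = 46; LS_Task 9 = 46−10 = 36
LF_Task 8 = LS_Task 9 = 36; LS_Task 8 = 36−2 = 34
LF_Task 7 = LS_Task 9 = 36; LS_Task 7 = 36−5 = 31
LF_Task 6 = LS_Task 9 = 36; LS_Task 6 = 36−15 = 21
LF_Task 5 = LS_Task 9 = 36; LS_Task 5 = 36−12 = 24
LF_Task 4 = min(LS_Task 5=24, LS_Task 8=34, LS_Task 9=36) = 24; LS_Task 4 = 24−5 = 19
LF_Task 3 = min(LS_Task 7=31, LS_Task 9=36) = 31; LS_Task 3 = 31−2 = 29
LF_Task 2 = min(LS_Task 5=24, LS_Task 6=21, LS_Task 7=31) = 21; LS_Task 2 = 21−13 = 8
LF_Task 1 = min(LS_Task 2=8, LS_Task 3=29, LS_Task 4=19, LS_Task 8=34) = 8; LS_Task 1 = 8−8 = 0
Slack_Task 7 = LS_Task 7 − ES_Task 7 = 31 − 21 = 10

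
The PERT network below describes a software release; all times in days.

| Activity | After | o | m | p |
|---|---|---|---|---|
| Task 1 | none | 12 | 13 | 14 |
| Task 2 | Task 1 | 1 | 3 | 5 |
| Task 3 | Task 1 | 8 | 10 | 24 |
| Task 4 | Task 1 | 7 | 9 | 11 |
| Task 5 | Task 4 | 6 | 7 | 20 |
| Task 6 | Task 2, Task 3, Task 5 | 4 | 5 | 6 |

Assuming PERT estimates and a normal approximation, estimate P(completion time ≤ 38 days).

te_Task 1 = (12 + 4·13 + 14)/6 = 78/6 = 13; σ²_Task 1 = ((14−12)/6)² = 0.111
te_Task 2 = (1 + 4·3 + 5)/6 = 18/6 = 3; σ²_Task 2 = ((5−1)/6)² = 0.444
te_Task 3 = (8 + 4·10 + 24)/6 = 72/6 = 12; σ²_Task 3 = ((24−8)/6)² = 7.111
te_Task 4 = (7 + 4·9 + 11)/6 = 54/6 = 9; σ²_Task 4 = ((11−7)/6)² = 0.444
te_Task 5 = (6 + 4·7 + 20)/6 = 54/6 = 9; σ²_Task 5 = ((20−6)/6)² = 5.444
te_Task 6 = (4 + 4·5 + 6)/6 = 30/6 = 5; σ²_Task 6 = ((6−4)/6)² = 0.111

Forward pass:
ES_Task 1 = 0; EF_Task 1 = 13
ES_Task 2 = 13; EF_Task 2 = 13+3 = 16
ES_Task 3 = 13; EF_Task 3 = 13+12 = 25
ES_Task 4 = 13; EF_Task 4 = 13+9 = 22
ES_Task 5 = 22; EF_Task 5 = 22+9 = 31
ES_Task 6 = max(EF_Task 2=16, EF_Task 3=25, EF_Task 5=31) = 31; EF_Task 6 = 31+5 = 36
Expected project duration μ = 36 days. Critical path: Task 1 → Task 4 → Task 5 → Task 6.

Variance along critical path = 0.111 + 0.444 + 5.444 + 0.111 = 6.111; σ = √6.111 = 2.472 days.
Z = (38 − 36) / 2.472 = 0.809
P(T ≤ 38) = Φ(0.809) ≈ 0.791

0.791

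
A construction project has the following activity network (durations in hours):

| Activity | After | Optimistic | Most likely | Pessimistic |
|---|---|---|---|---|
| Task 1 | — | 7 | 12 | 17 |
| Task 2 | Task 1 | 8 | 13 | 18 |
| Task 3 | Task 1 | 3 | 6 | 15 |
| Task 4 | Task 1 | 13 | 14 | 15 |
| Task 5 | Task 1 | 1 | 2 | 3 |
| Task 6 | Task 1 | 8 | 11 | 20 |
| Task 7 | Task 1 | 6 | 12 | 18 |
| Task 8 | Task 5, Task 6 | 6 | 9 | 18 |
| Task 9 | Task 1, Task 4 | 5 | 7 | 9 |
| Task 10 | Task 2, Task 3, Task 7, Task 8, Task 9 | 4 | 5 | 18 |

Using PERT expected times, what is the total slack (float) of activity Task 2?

te_Task 1 = (7 + 4·12 + 17)/6 = 72/6 = 12
te_Task 2 = (8 + 4·13 + 18)/6 = 78/6 = 13
te_Task 3 = (3 + 4·6 + 15)/6 = 42/6 = 7
te_Task 4 = (13 + 4·14 + 15)/6 = 84/6 = 14
te_Task 5 = (1 + 4·2 + 3)/6 = 12/6 = 2
te_Task 6 = (8 + 4·11 + 20)/6 = 72/6 = 12
te_Task 7 = (6 + 4·12 + 18)/6 = 72/6 = 12
te_Task 8 = (6 + 4·9 + 18)/6 = 60/6 = 10
te_Task 9 = (5 + 4·7 + 9)/6 = 42/6 = 7
te_Task 10 = (4 + 4·5 + 18)/6 = 42/6 = 7

Forward pass:
ES_Task 1 = 0; EF_Task 1 = 12
ES_Task 2 = 12; EF_Task 2 = 12+13 = 25
ES_Task 3 = 12; EF_Task 3 = 12+7 = 19
ES_Task 4 = 12; EF_Task 4 = 12+14 = 26
ES_Task 5 = 12; EF_Task 5 = 12+2 = 14
ES_Task 6 = 12; EF_Task 6 = 12+12 = 24
ES_Task 7 = 12; EF_Task 7 = 12+12 = 24
ES_Task 8 = max(EF_Task 5=14, EF_Task 6=24) = 24; EF_Task 8 = 24+10 = 34
ES_Task 9 = max(EF_Task 1=12, EF_Task 4=26) = 26; EF_Task 9 = 26+7 = 33
ES_Task 10 = max(EF_Task 2=25, EF_Task 3=19, EF_Task 7=24, EF_Task 8=34, EF_Task 9=33) = 34; EF_Task 10 = 34+7 = 41
Expected project duration μ = 41 hours. Critical path: Task 1 → Task 6 → Task 8 → Task 10.

Backward pass:
LF_Task 10 = 41; LS_Task 10 = 41−7 = 34
LF_Task 9 = LS_Task 10 = 34; LS_Task 9 = 34−7 = 27
LF_Task 8 = LS_Task 10 = 34; LS_Task 8 = 34−10 = 24
LF_Task 7 = LS_Task 10 = 34; LS_Task 7 = 34−12 = 22
LF_Task 6 = LS_Task 8 = 24; LS_Task 6 = 24−12 = 12
LF_Task 5 = LS_Task 8 = 24; LS_Task 5 = 24−2 = 22
LF_Task 4 = LS_Task 9 = 27; LS_Task 4 = 27−14 = 13
LF_Task 3 = LS_Task 10 = 34; LS_Task 3 = 34−7 = 27
LF_Task 2 = LS_Task 10 = 34; LS_Task 2 = 34−13 = 21
LF_Task 1 = min(LS_Task 2=21, LS_Task 3=27, LS_Task 4=13, LS_Task 5=22, LS_Task 6=12, LS_Task 7=22, LS_Task 9=27) = 12; LS_Task 1 = 12−12 = 0
Slack_Task 2 = LS_Task 2 − ES_Task 2 = 21 − 12 = 9

9 hours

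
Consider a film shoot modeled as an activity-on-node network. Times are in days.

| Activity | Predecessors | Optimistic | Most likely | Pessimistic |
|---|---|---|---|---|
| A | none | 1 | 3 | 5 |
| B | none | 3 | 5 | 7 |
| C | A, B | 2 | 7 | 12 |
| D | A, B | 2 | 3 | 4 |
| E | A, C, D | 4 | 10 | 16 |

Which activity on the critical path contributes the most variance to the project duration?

E

te_A = (1 + 4·3 + 5)/6 = 18/6 = 3; σ²_A = ((5−1)/6)² = 0.444
te_B = (3 + 4·5 + 7)/6 = 30/6 = 5; σ²_B = ((7−3)/6)² = 0.444
te_C = (2 + 4·7 + 12)/6 = 42/6 = 7; σ²_C = ((12−2)/6)² = 2.778
te_D = (2 + 4·3 + 4)/6 = 18/6 = 3; σ²_D = ((4−2)/6)² = 0.111
te_E = (4 + 4·10 + 16)/6 = 60/6 = 10; σ²_E = ((16−4)/6)² = 4.000

Forward pass:
ES_A = 0; EF_A = 3
ES_B = 0; EF_B = 5
ES_C = max(EF_A=3, EF_B=5) = 5; EF_C = 5+7 = 12
ES_D = max(EF_A=3, EF_B=5) = 5; EF_D = 5+3 = 8
ES_E = max(EF_A=3, EF_C=12, EF_D=8) = 12; EF_E = 12+10 = 22
Expected project duration μ = 22 days. Critical path: B → C → E.

Variances on critical path: σ²_B=0.444, σ²_C=2.778, σ²_E=4.000.
Largest is σ²_E = 4.000.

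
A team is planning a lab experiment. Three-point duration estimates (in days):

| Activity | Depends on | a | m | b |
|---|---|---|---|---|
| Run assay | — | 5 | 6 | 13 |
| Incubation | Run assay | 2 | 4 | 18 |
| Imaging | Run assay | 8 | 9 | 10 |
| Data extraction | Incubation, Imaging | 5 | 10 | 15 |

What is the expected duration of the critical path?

te_Run assay = (5 + 4·6 + 13)/6 = 42/6 = 7
te_Incubation = (2 + 4·4 + 18)/6 = 36/6 = 6
te_Imaging = (8 + 4·9 + 10)/6 = 54/6 = 9
te_Data extraction = (5 + 4·10 + 15)/6 = 60/6 = 10

Forward pass:
ES_Run assay = 0; EF_Run assay = 7
ES_Incubation = 7; EF_Incubation = 7+6 = 13
ES_Imaging = 7; EF_Imaging = 7+9 = 16
ES_Data extraction = max(EF_Incubation=13, EF_Imaging=16) = 16; EF_Data extraction = 16+10 = 26
Expected project duration μ = 26 days. Critical path: Run assay → Imaging → Data extraction.

26 days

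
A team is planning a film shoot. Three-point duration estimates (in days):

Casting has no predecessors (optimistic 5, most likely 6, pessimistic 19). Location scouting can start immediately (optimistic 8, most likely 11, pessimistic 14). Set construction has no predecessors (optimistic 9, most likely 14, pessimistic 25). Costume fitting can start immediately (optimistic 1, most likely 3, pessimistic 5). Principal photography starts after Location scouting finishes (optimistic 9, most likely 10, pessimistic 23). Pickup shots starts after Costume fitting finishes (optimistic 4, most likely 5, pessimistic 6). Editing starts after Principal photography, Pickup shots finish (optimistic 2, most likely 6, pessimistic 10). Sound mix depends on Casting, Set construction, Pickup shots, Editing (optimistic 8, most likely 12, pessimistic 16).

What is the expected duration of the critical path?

te_Casting = (5 + 4·6 + 19)/6 = 48/6 = 8
te_Location scouting = (8 + 4·11 + 14)/6 = 66/6 = 11
te_Set construction = (9 + 4·14 + 25)/6 = 90/6 = 15
te_Costume fitting = (1 + 4·3 + 5)/6 = 18/6 = 3
te_Principal photography = (9 + 4·10 + 23)/6 = 72/6 = 12
te_Pickup shots = (4 + 4·5 + 6)/6 = 30/6 = 5
te_Editing = (2 + 4·6 + 10)/6 = 36/6 = 6
te_Sound mix = (8 + 4·12 + 16)/6 = 72/6 = 12

Forward pass:
ES_Casting = 0; EF_Casting = 8
ES_Location scouting = 0; EF_Location scouting = 11
ES_Set construction = 0; EF_Set construction = 15
ES_Costume fitting = 0; EF_Costume fitting = 3
ES_Principal photography = 11; EF_Principal photography = 11+12 = 23
ES_Pickup shots = 3; EF_Pickup shots = 3+5 = 8
ES_Editing = max(EF_Principal photography=23, EF_Pickup shots=8) = 23; EF_Editing = 23+6 = 29
ES_Sound mix = max(EF_Casting=8, EF_Set construction=15, EF_Pickup shots=8, EF_Editing=29) = 29; EF_Sound mix = 29+12 = 41
Expected project duration μ = 41 days. Critical path: Location scouting → Principal photography → Editing → Sound mix.

41 days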